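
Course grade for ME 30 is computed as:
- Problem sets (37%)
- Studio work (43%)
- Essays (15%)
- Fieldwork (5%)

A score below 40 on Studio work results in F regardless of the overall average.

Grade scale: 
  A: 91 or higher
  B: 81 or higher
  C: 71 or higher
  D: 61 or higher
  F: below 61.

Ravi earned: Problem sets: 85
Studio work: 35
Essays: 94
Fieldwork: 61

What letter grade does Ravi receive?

F

Studio work score 35 < 40: minimum not met.
Weighted total:
  Problem sets 85 × 0.37 = 31.45
  Studio work 35 × 0.43 = 15.05
  Essays 94 × 0.15 = 14.1
  Fieldwork 61 × 0.05 = 3.05
Sum = 63.65
Because the Studio work minimum was not met, the result is F.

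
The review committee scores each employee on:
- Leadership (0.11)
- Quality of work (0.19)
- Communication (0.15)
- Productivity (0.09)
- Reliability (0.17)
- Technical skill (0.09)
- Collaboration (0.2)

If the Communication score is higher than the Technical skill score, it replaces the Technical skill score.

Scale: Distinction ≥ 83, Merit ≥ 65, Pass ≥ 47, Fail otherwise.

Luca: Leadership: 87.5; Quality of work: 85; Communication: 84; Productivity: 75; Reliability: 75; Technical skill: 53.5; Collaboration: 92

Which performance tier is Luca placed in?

Communication (84) > Technical skill (53.5), so Technical skill counts as 84.
Weighted total:
  Leadership 87.5 × 0.11 = 9.625
  Quality of work 85 × 0.19 = 16.15
  Communication 84 × 0.15 = 12.6
  Productivity 75 × 0.09 = 6.75
  Reliability 75 × 0.17 = 12.75
  Technical skill 84 × 0.09 = 7.56
  Collaboration 92 × 0.2 = 18.4
Sum = 83.835
83.835 ≥ 83 → Distinction

Distinction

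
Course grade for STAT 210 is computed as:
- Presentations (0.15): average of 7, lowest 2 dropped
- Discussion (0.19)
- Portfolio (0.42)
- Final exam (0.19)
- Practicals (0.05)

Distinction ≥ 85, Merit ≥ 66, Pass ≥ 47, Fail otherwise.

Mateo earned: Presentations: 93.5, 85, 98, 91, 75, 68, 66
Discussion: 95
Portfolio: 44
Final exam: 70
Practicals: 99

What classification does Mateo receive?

Merit

Presentations: drop 66, 68 → average of remaining 5 = 442.5/5 = 88.5
Weighted total:
  Presentations 88.5 × 0.15 = 13.275
  Discussion 95 × 0.19 = 18.05
  Portfolio 44 × 0.42 = 18.48
  Final exam 70 × 0.19 = 13.3
  Practicals 99 × 0.05 = 4.95
Sum = 68.055
68.055 is ≥ 66 and < 85 → Merit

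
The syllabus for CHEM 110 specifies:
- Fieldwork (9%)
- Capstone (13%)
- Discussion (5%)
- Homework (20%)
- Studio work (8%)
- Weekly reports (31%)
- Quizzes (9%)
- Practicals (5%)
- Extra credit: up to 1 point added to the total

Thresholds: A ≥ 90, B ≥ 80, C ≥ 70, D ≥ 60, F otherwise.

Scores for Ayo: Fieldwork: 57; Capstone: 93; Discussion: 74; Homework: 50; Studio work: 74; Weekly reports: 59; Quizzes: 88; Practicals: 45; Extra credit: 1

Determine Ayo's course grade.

Weighted total:
  Fieldwork 57 × 0.09 = 5.13
  Capstone 93 × 0.13 = 12.09
  Discussion 74 × 0.05 = 3.7
  Homework 50 × 0.2 = 10
  Studio work 74 × 0.08 = 5.92
  Weekly reports 59 × 0.31 = 18.29
  Quizzes 88 × 0.09 = 7.92
  Practicals 45 × 0.05 = 2.25
Sum = 65.3
Extra credit: 65.3 + 1 = 66.3
66.3 is ≥ 60 and < 70 → D

D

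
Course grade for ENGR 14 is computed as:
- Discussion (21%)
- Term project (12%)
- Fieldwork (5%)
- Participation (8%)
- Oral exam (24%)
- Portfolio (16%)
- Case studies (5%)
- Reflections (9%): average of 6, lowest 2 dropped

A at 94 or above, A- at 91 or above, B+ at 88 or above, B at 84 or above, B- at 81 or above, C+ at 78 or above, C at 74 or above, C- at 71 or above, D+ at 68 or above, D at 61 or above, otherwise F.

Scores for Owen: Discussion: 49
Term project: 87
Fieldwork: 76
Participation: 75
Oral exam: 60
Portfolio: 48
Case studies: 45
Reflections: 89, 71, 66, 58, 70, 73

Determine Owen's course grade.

D

Reflections: drop 58, 66 → average of remaining 4 = 303/4 = 75.75
Weighted total:
  Discussion 49 × 0.21 = 10.29
  Term project 87 × 0.12 = 10.44
  Fieldwork 76 × 0.05 = 3.8
  Participation 75 × 0.08 = 6
  Oral exam 60 × 0.24 = 14.4
  Portfolio 48 × 0.16 = 7.68
  Case studies 45 × 0.05 = 2.25
  Reflections 75.75 × 0.09 = 6.8175
Sum = 61.6775
61.6775 is ≥ 61 and < 68 → D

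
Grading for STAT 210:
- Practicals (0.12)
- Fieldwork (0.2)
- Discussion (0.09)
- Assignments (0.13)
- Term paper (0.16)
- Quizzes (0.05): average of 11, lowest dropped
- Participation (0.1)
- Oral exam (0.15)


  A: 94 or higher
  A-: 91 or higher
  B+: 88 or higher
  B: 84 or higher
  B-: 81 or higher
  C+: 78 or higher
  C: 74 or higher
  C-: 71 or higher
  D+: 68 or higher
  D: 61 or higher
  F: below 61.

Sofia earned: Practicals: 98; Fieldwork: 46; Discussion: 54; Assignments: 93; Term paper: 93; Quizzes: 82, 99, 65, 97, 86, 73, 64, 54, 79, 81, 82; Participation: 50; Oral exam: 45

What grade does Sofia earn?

Quizzes: drop 54 → average of remaining 10 = 808/10 = 80.8
Weighted total:
  Practicals 98 × 0.12 = 11.76
  Fieldwork 46 × 0.2 = 9.2
  Discussion 54 × 0.09 = 4.86
  Assignments 93 × 0.13 = 12.09
  Term paper 93 × 0.16 = 14.88
  Quizzes 80.8 × 0.05 = 4.04
  Participation 50 × 0.1 = 5
  Oral exam 45 × 0.15 = 6.75
Sum = 68.58
68.58 is ≥ 68 and < 71 → D+

D+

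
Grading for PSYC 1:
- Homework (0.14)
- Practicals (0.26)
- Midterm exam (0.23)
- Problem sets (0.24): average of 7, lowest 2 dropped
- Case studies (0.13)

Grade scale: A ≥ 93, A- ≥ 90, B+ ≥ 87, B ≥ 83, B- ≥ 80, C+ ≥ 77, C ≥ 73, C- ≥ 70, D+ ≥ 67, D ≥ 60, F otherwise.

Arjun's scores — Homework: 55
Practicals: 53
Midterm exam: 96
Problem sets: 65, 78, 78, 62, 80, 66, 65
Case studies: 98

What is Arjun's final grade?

Problem sets: drop 62, 65 → average of remaining 5 = 367/5 = 73.4
Weighted total:
  Homework 55 × 0.14 = 7.7
  Practicals 53 × 0.26 = 13.78
  Midterm exam 96 × 0.23 = 22.08
  Problem sets 73.4 × 0.24 = 17.616
  Case studies 98 × 0.13 = 12.74
Sum = 73.916
73.916 is ≥ 73 and < 77 → C

C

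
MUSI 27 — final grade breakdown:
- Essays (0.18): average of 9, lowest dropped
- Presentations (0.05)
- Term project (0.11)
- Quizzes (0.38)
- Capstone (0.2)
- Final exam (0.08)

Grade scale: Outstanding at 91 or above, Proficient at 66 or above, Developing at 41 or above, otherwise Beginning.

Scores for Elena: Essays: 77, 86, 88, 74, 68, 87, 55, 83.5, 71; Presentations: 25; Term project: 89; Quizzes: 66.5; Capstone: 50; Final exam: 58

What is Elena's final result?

Developing

Essays: drop 55 → average of remaining 8 = 634.5/8 = 79.3125
Weighted total:
  Essays 79.3125 × 0.18 = 14.27625
  Presentations 25 × 0.05 = 1.25
  Term project 89 × 0.11 = 9.79
  Quizzes 66.5 × 0.38 = 25.27
  Capstone 50 × 0.2 = 10
  Final exam 58 × 0.08 = 4.64
Sum = 65.22625
65.22625 is ≥ 41 and < 66 → Developing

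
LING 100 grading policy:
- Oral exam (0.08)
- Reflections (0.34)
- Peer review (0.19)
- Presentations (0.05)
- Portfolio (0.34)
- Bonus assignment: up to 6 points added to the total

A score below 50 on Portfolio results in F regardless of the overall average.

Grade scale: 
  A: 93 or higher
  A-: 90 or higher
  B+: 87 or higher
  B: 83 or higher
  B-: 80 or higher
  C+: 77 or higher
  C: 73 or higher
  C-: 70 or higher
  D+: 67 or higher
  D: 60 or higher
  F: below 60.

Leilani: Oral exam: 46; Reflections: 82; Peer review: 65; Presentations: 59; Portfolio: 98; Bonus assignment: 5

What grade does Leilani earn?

B

Portfolio score 98 ≥ 50: minimum met.
Weighted total:
  Oral exam 46 × 0.08 = 3.68
  Reflections 82 × 0.34 = 27.88
  Peer review 65 × 0.19 = 12.35
  Presentations 59 × 0.05 = 2.95
  Portfolio 98 × 0.34 = 33.32
Sum = 80.18
Bonus assignment: 80.18 + 5 = 85.18
85.18 is ≥ 83 and < 87 → B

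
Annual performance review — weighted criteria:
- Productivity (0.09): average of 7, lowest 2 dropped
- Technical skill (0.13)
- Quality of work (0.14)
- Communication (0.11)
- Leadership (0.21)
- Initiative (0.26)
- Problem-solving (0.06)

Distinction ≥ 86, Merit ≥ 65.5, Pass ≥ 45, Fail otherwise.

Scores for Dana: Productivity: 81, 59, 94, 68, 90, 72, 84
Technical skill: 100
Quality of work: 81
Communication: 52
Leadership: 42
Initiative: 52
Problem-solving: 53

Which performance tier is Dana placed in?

Productivity: drop 59, 68 → average of remaining 5 = 421/5 = 84.2
Weighted total:
  Productivity 84.2 × 0.09 = 7.578
  Technical skill 100 × 0.13 = 13
  Quality of work 81 × 0.14 = 11.34
  Communication 52 × 0.11 = 5.72
  Leadership 42 × 0.21 = 8.82
  Initiative 52 × 0.26 = 13.52
  Problem-solving 53 × 0.06 = 3.18
Sum = 63.158
63.158 is ≥ 45 and < 65.5 → Pass

Pass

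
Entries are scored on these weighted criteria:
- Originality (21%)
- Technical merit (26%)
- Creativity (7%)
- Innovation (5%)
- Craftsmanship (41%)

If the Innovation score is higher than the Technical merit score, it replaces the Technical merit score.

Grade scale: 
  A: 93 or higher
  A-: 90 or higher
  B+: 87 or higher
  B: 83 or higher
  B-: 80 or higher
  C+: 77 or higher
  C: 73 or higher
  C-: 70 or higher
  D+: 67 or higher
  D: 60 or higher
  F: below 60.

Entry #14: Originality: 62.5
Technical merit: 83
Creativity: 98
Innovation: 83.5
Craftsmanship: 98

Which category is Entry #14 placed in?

B

Innovation (83.5) > Technical merit (83), so Technical merit counts as 83.5.
Weighted total:
  Originality 62.5 × 0.21 = 13.125
  Technical merit 83.5 × 0.26 = 21.71
  Creativity 98 × 0.07 = 6.86
  Innovation 83.5 × 0.05 = 4.175
  Craftsmanship 98 × 0.41 = 40.18
Sum = 86.05
86.05 is ≥ 83 and < 87 → B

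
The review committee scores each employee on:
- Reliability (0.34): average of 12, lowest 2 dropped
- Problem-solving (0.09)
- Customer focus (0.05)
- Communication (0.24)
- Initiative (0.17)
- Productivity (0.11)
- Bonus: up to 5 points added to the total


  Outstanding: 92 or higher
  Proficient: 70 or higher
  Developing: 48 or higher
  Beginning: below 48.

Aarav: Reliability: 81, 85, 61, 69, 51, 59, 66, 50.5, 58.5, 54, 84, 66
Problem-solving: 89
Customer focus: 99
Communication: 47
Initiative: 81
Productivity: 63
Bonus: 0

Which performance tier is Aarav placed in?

Developing

Reliability: drop 50.5, 51 → average of remaining 10 = 683.5/10 = 68.35
Weighted total:
  Reliability 68.35 × 0.34 = 23.239
  Problem-solving 89 × 0.09 = 8.01
  Customer focus 99 × 0.05 = 4.95
  Communication 47 × 0.24 = 11.28
  Initiative 81 × 0.17 = 13.77
  Productivity 63 × 0.11 = 6.93
Sum = 68.179
Bonus: 68.179 + 0 = 68.179
68.179 is ≥ 48 and < 70 → Developing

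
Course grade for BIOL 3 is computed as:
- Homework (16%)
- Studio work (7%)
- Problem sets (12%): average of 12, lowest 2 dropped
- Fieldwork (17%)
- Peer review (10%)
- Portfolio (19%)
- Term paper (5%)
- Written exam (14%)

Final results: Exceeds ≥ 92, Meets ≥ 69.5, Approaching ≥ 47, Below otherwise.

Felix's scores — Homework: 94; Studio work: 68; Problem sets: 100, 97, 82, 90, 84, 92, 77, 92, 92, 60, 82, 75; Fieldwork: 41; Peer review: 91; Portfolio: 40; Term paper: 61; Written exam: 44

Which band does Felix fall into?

Problem sets: drop 60, 75 → average of remaining 10 = 888/10 = 88.8
Weighted total:
  Homework 94 × 0.16 = 15.04
  Studio work 68 × 0.07 = 4.76
  Problem sets 88.8 × 0.12 = 10.656
  Fieldwork 41 × 0.17 = 6.97
  Peer review 91 × 0.1 = 9.1
  Portfolio 40 × 0.19 = 7.6
  Term paper 61 × 0.05 = 3.05
  Written exam 44 × 0.14 = 6.16
Sum = 63.336
63.336 is ≥ 47 and < 69.5 → Approaching

Approaching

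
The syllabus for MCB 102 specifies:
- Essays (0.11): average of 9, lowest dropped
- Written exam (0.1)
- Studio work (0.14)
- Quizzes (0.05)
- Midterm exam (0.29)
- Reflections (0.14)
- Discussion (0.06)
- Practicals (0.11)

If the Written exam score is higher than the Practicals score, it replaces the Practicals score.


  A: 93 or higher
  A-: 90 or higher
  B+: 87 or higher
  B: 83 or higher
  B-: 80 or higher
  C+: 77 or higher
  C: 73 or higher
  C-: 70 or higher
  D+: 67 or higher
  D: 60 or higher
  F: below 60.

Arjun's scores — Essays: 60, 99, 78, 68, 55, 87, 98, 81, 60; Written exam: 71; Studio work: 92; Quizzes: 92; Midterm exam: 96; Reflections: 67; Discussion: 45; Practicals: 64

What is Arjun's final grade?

B-

Essays: drop 55 → average of remaining 8 = 631/8 = 78.875
Written exam (71) > Practicals (64), so Practicals counts as 71.
Weighted total:
  Essays 78.875 × 0.11 = 8.67625
  Written exam 71 × 0.1 = 7.1
  Studio work 92 × 0.14 = 12.88
  Quizzes 92 × 0.05 = 4.6
  Midterm exam 96 × 0.29 = 27.84
  Reflections 67 × 0.14 = 9.38
  Discussion 45 × 0.06 = 2.7
  Practicals 71 × 0.11 = 7.81
Sum = 80.98625
80.98625 is ≥ 80 and < 83 → B-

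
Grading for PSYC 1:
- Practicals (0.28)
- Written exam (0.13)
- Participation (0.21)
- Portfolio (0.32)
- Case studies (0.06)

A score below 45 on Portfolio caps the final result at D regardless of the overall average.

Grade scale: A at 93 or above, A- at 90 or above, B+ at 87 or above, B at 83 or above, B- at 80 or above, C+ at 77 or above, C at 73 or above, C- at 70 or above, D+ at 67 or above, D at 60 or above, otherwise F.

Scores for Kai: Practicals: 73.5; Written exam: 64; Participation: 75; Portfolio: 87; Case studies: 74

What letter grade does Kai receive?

Portfolio score 87 ≥ 45: minimum met.
Weighted total:
  Practicals 73.5 × 0.28 = 20.58
  Written exam 64 × 0.13 = 8.32
  Participation 75 × 0.21 = 15.75
  Portfolio 87 × 0.32 = 27.84
  Case studies 74 × 0.06 = 4.44
Sum = 76.93
76.93 is ≥ 73 and < 77 → C

C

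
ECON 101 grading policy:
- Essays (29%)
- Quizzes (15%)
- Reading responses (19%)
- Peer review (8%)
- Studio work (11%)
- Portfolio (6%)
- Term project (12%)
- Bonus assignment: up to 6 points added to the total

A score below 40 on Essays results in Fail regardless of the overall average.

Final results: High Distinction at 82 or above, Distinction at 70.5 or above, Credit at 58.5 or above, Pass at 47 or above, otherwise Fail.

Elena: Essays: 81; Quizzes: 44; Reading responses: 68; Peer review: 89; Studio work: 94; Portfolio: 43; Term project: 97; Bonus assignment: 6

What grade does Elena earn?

Distinction

Essays score 81 ≥ 40: minimum met.
Weighted total:
  Essays 81 × 0.29 = 23.49
  Quizzes 44 × 0.15 = 6.6
  Reading responses 68 × 0.19 = 12.92
  Peer review 89 × 0.08 = 7.12
  Studio work 94 × 0.11 = 10.34
  Portfolio 43 × 0.06 = 2.58
  Term project 97 × 0.12 = 11.64
Sum = 74.69
Bonus assignment: 74.69 + 6 = 80.69
80.69 is ≥ 70.5 and < 82 → Distinction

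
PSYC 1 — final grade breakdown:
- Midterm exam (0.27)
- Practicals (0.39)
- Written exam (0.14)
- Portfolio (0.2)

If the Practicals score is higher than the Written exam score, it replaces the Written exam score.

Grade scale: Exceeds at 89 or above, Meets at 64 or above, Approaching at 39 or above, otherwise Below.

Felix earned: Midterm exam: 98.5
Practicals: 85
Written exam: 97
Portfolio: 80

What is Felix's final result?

Exceeds

Practicals (85) ≤ Written exam (97), so Written exam stays at 97.
Weighted total:
  Midterm exam 98.5 × 0.27 = 26.595
  Practicals 85 × 0.39 = 33.15
  Written exam 97 × 0.14 = 13.58
  Portfolio 80 × 0.2 = 16
Sum = 89.325
89.325 ≥ 89 → Exceeds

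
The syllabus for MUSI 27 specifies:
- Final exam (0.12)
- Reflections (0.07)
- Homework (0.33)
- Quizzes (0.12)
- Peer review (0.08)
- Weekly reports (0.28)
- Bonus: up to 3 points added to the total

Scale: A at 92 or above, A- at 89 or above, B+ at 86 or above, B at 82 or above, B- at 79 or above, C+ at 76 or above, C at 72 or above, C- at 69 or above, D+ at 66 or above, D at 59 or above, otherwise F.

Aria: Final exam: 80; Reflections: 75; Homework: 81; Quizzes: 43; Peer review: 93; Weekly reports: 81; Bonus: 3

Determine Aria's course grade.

B-

Weighted total:
  Final exam 80 × 0.12 = 9.6
  Reflections 75 × 0.07 = 5.25
  Homework 81 × 0.33 = 26.73
  Quizzes 43 × 0.12 = 5.16
  Peer review 93 × 0.08 = 7.44
  Weekly reports 81 × 0.28 = 22.68
Sum = 76.86
Bonus: 76.86 + 3 = 79.86
79.86 is ≥ 79 and < 82 → B-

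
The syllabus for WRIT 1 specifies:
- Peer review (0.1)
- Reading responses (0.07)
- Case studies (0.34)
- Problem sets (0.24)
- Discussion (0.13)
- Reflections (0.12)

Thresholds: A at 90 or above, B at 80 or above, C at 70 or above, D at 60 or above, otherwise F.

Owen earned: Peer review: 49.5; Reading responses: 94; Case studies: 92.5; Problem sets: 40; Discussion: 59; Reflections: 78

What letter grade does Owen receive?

D

Weighted total:
  Peer review 49.5 × 0.1 = 4.95
  Reading responses 94 × 0.07 = 6.58
  Case studies 92.5 × 0.34 = 31.45
  Problem sets 40 × 0.24 = 9.6
  Discussion 59 × 0.13 = 7.67
  Reflections 78 × 0.12 = 9.36
Sum = 69.61
69.61 is ≥ 60 and < 70 → D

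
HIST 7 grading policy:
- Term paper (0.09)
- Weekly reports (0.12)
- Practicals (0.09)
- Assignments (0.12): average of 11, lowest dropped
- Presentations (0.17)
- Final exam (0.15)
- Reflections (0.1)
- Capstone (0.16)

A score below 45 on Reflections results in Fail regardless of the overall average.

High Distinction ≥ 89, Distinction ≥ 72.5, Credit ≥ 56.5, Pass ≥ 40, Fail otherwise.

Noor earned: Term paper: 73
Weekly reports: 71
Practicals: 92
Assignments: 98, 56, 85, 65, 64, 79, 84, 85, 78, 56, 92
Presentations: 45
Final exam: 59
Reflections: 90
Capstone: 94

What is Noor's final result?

Distinction

Assignments: drop 56 → average of remaining 10 = 786/10 = 78.6
Reflections score 90 ≥ 45: minimum met.
Weighted total:
  Term paper 73 × 0.09 = 6.57
  Weekly reports 71 × 0.12 = 8.52
  Practicals 92 × 0.09 = 8.28
  Assignments 78.6 × 0.12 = 9.432
  Presentations 45 × 0.17 = 7.65
  Final exam 59 × 0.15 = 8.85
  Reflections 90 × 0.1 = 9
  Capstone 94 × 0.16 = 15.04
Sum = 73.342
73.342 is ≥ 72.5 and < 89 → Distinction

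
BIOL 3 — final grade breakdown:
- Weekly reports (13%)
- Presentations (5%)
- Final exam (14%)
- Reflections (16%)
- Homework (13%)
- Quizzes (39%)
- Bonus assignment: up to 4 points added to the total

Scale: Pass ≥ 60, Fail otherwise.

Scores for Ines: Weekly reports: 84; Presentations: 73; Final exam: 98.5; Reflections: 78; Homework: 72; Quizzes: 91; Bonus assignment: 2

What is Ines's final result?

Weighted total:
  Weekly reports 84 × 0.13 = 10.92
  Presentations 73 × 0.05 = 3.65
  Final exam 98.5 × 0.14 = 13.79
  Reflections 78 × 0.16 = 12.48
  Homework 72 × 0.13 = 9.36
  Quizzes 91 × 0.39 = 35.49
Sum = 85.69
Bonus assignment: 85.69 + 2 = 87.69
87.69 ≥ 60 → Pass

Pass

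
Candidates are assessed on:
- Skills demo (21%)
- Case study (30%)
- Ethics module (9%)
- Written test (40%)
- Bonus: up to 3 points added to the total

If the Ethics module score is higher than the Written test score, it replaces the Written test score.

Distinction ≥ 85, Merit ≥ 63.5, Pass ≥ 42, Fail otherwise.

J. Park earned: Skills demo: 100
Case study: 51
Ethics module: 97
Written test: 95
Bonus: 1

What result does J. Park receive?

Merit

Ethics module (97) > Written test (95), so Written test counts as 97.
Weighted total:
  Skills demo 100 × 0.21 = 21
  Case study 51 × 0.3 = 15.3
  Ethics module 97 × 0.09 = 8.73
  Written test 97 × 0.4 = 38.8
Sum = 83.83
Bonus: 83.83 + 1 = 84.83
84.83 is ≥ 63.5 and < 85 → Merit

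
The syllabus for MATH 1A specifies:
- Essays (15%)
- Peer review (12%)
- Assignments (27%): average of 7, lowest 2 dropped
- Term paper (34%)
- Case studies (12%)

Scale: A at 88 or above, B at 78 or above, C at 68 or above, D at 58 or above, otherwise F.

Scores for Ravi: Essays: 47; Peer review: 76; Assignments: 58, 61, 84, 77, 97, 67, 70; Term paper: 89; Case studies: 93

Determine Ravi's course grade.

B

Assignments: drop 58, 61 → average of remaining 5 = 395/5 = 79
Weighted total:
  Essays 47 × 0.15 = 7.05
  Peer review 76 × 0.12 = 9.12
  Assignments 79 × 0.27 = 21.33
  Term paper 89 × 0.34 = 30.26
  Case studies 93 × 0.12 = 11.16
Sum = 78.92
78.92 is ≥ 78 and < 88 → B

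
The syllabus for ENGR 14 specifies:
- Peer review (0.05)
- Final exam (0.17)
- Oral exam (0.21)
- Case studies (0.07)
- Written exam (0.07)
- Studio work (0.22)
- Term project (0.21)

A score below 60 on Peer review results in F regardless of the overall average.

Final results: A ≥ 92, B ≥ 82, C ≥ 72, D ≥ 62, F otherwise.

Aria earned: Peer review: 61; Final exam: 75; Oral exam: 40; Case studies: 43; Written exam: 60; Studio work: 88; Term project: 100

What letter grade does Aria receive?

D

Peer review score 61 ≥ 60: minimum met.
Weighted total:
  Peer review 61 × 0.05 = 3.05
  Final exam 75 × 0.17 = 12.75
  Oral exam 40 × 0.21 = 8.4
  Case studies 43 × 0.07 = 3.01
  Written exam 60 × 0.07 = 4.2
  Studio work 88 × 0.22 = 19.36
  Term project 100 × 0.21 = 21
Sum = 71.77
71.77 is ≥ 62 and < 72 → D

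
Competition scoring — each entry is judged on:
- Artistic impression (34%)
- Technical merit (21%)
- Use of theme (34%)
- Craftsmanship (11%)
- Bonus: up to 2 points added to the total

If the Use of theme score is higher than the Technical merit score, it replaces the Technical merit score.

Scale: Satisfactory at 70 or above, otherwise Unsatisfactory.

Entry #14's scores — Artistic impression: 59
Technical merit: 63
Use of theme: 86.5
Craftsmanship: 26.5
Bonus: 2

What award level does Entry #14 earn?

Satisfactory

Use of theme (86.5) > Technical merit (63), so Technical merit counts as 86.5.
Weighted total:
  Artistic impression 59 × 0.34 = 20.06
  Technical merit 86.5 × 0.21 = 18.165
  Use of theme 86.5 × 0.34 = 29.41
  Craftsmanship 26.5 × 0.11 = 2.915
Sum = 70.55
Bonus: 70.55 + 2 = 72.55
72.55 ≥ 70 → Satisfactory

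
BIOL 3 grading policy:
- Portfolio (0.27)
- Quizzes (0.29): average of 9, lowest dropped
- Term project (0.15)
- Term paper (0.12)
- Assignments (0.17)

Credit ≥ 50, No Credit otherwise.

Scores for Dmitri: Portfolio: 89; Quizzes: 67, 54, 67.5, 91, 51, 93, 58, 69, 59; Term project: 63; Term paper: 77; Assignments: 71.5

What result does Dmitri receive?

Credit

Quizzes: drop 51 → average of remaining 8 = 558.5/8 = 69.8125
Weighted total:
  Portfolio 89 × 0.27 = 24.03
  Quizzes 69.8125 × 0.29 = 20.245625
  Term project 63 × 0.15 = 9.45
  Term paper 77 × 0.12 = 9.24
  Assignments 71.5 × 0.17 = 12.155
Sum = 75.120625
75.120625 ≥ 50 → Credit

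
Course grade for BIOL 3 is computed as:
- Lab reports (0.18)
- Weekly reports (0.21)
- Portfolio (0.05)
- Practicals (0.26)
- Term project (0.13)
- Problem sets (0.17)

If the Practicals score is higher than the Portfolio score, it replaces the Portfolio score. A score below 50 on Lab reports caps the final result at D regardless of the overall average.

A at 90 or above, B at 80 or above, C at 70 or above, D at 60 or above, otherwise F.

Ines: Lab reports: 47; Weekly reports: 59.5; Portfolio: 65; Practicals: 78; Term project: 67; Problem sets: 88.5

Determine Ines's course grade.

Practicals (78) > Portfolio (65), so Portfolio counts as 78.
Lab reports score 47 < 50: minimum not met.
Weighted total:
  Lab reports 47 × 0.18 = 8.46
  Weekly reports 59.5 × 0.21 = 12.495
  Portfolio 78 × 0.05 = 3.9
  Practicals 78 × 0.26 = 20.28
  Term project 67 × 0.13 = 8.71
  Problem sets 88.5 × 0.17 = 15.045
Sum = 68.89
68.89 would be D; cap at D applies → D.

D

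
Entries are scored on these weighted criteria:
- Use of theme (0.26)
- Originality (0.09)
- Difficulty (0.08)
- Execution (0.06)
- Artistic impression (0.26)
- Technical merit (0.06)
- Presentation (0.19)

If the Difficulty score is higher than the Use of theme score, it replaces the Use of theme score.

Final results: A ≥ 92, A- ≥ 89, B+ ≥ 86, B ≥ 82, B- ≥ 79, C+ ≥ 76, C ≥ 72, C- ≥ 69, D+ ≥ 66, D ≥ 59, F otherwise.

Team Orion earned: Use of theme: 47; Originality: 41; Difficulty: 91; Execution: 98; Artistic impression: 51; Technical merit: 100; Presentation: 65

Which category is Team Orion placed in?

Difficulty (91) > Use of theme (47), so Use of theme counts as 91.
Weighted total:
  Use of theme 91 × 0.26 = 23.66
  Originality 41 × 0.09 = 3.69
  Difficulty 91 × 0.08 = 7.28
  Execution 98 × 0.06 = 5.88
  Artistic impression 51 × 0.26 = 13.26
  Technical merit 100 × 0.06 = 6
  Presentation 65 × 0.19 = 12.35
Sum = 72.12
72.12 is ≥ 72 and < 76 → C

C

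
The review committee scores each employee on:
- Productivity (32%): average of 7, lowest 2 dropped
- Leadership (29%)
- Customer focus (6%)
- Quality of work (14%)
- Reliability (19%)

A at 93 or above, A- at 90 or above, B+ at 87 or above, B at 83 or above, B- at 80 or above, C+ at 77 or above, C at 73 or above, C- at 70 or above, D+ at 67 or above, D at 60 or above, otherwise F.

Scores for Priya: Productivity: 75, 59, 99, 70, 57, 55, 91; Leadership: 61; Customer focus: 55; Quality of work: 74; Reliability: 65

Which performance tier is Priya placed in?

D+

Productivity: drop 55, 57 → average of remaining 5 = 394/5 = 78.8
Weighted total:
  Productivity 78.8 × 0.32 = 25.216
  Leadership 61 × 0.29 = 17.69
  Customer focus 55 × 0.06 = 3.3
  Quality of work 74 × 0.14 = 10.36
  Reliability 65 × 0.19 = 12.35
Sum = 68.916
68.916 is ≥ 67 and < 70 → D+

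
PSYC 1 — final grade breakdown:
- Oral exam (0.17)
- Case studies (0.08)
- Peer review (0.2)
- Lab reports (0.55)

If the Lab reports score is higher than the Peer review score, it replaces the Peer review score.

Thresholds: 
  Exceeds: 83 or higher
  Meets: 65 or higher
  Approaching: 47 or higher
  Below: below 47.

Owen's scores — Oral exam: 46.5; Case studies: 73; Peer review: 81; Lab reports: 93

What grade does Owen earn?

Lab reports (93) > Peer review (81), so Peer review counts as 93.
Weighted total:
  Oral exam 46.5 × 0.17 = 7.905
  Case studies 73 × 0.08 = 5.84
  Peer review 93 × 0.2 = 18.6
  Lab reports 93 × 0.55 = 51.15
Sum = 83.495
83.495 ≥ 83 → Exceeds

Exceeds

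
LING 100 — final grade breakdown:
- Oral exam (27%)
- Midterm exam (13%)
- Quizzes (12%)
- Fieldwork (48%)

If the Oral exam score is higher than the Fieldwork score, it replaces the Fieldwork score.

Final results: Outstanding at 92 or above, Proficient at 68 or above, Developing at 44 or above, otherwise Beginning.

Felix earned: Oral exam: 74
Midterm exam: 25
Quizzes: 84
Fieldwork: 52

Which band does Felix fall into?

Proficient

Oral exam (74) > Fieldwork (52), so Fieldwork counts as 74.
Weighted total:
  Oral exam 74 × 0.27 = 19.98
  Midterm exam 25 × 0.13 = 3.25
  Quizzes 84 × 0.12 = 10.08
  Fieldwork 74 × 0.48 = 35.52
Sum = 68.83
68.83 is ≥ 68 and < 92 → Proficient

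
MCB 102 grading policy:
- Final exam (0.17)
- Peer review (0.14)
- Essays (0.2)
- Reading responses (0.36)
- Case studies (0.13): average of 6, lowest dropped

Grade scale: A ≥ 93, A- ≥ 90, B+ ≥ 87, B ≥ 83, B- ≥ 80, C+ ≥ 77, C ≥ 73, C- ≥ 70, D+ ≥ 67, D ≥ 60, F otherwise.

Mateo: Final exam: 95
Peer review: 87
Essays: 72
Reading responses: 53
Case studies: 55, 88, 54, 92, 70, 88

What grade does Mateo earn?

C-

Case studies: drop 54 → average of remaining 5 = 393/5 = 78.6
Weighted total:
  Final exam 95 × 0.17 = 16.15
  Peer review 87 × 0.14 = 12.18
  Essays 72 × 0.2 = 14.4
  Reading responses 53 × 0.36 = 19.08
  Case studies 78.6 × 0.13 = 10.218
Sum = 72.028
72.028 is ≥ 70 and < 73 → C-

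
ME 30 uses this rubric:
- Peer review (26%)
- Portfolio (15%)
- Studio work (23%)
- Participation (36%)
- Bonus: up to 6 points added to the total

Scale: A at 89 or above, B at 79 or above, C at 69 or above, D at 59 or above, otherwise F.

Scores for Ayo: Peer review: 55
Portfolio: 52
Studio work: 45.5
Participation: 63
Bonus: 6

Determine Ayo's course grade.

Weighted total:
  Peer review 55 × 0.26 = 14.3
  Portfolio 52 × 0.15 = 7.8
  Studio work 45.5 × 0.23 = 10.465
  Participation 63 × 0.36 = 22.68
Sum = 55.245
Bonus: 55.245 + 6 = 61.245
61.245 is ≥ 59 and < 69 → D

D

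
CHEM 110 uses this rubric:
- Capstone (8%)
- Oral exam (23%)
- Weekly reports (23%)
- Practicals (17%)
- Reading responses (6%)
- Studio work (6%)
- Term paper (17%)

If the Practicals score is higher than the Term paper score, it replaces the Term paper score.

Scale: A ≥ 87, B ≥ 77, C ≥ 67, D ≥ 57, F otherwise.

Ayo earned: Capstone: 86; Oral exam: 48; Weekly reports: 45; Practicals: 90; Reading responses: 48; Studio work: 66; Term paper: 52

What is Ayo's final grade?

D

Practicals (90) > Term paper (52), so Term paper counts as 90.
Weighted total:
  Capstone 86 × 0.08 = 6.88
  Oral exam 48 × 0.23 = 11.04
  Weekly reports 45 × 0.23 = 10.35
  Practicals 90 × 0.17 = 15.3
  Reading responses 48 × 0.06 = 2.88
  Studio work 66 × 0.06 = 3.96
  Term paper 90 × 0.17 = 15.3
Sum = 65.71
65.71 is ≥ 57 and < 67 → D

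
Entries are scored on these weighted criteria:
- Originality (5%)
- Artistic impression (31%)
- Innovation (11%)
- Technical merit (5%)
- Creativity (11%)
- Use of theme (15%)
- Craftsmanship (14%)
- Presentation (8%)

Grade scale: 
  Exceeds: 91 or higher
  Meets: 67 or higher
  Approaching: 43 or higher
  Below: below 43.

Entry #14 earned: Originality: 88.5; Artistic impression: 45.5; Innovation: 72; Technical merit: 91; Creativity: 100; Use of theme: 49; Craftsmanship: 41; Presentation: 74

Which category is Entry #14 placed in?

Approaching

Weighted total:
  Originality 88.5 × 0.05 = 4.425
  Artistic impression 45.5 × 0.31 = 14.105
  Innovation 72 × 0.11 = 7.92
  Technical merit 91 × 0.05 = 4.55
  Creativity 100 × 0.11 = 11
  Use of theme 49 × 0.15 = 7.35
  Craftsmanship 41 × 0.14 = 5.74
  Presentation 74 × 0.08 = 5.92
Sum = 61.01
61.01 is ≥ 43 and < 67 → Approaching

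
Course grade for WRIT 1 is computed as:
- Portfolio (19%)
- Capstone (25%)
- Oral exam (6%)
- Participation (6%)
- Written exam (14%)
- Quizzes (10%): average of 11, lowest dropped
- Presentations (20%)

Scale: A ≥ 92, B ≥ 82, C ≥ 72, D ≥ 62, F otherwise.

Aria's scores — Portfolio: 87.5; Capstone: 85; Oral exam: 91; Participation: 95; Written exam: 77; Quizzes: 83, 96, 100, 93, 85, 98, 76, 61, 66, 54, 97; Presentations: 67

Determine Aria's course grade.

Quizzes: drop 54 → average of remaining 10 = 855/10 = 85.5
Weighted total:
  Portfolio 87.5 × 0.19 = 16.625
  Capstone 85 × 0.25 = 21.25
  Oral exam 91 × 0.06 = 5.46
  Participation 95 × 0.06 = 5.7
  Written exam 77 × 0.14 = 10.78
  Quizzes 85.5 × 0.1 = 8.55
  Presentations 67 × 0.2 = 13.4
Sum = 81.765
81.765 is ≥ 72 and < 82 → C

C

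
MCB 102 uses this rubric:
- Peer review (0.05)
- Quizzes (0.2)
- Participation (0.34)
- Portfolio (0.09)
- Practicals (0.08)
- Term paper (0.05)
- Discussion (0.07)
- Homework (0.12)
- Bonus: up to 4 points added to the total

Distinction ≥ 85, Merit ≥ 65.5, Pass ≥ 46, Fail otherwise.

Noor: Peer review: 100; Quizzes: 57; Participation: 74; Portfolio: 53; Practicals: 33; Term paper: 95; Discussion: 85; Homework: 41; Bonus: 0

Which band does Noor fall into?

Weighted total:
  Peer review 100 × 0.05 = 5
  Quizzes 57 × 0.2 = 11.4
  Participation 74 × 0.34 = 25.16
  Portfolio 53 × 0.09 = 4.77
  Practicals 33 × 0.08 = 2.64
  Term paper 95 × 0.05 = 4.75
  Discussion 85 × 0.07 = 5.95
  Homework 41 × 0.12 = 4.92
Sum = 64.59
Bonus: 64.59 + 0 = 64.59
64.59 is ≥ 46 and < 65.5 → Pass

Pass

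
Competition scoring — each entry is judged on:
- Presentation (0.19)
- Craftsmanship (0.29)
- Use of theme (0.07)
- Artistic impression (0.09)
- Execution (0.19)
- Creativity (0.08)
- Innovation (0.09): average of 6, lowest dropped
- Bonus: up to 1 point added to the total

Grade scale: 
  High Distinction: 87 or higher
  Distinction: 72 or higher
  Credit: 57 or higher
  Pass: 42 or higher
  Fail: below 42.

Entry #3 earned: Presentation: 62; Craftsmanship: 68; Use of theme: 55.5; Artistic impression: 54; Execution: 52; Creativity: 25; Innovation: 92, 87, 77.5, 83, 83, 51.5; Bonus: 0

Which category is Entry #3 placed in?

Credit

Innovation: drop 51.5 → average of remaining 5 = 422.5/5 = 84.5
Weighted total:
  Presentation 62 × 0.19 = 11.78
  Craftsmanship 68 × 0.29 = 19.72
  Use of theme 55.5 × 0.07 = 3.885
  Artistic impression 54 × 0.09 = 4.86
  Execution 52 × 0.19 = 9.88
  Creativity 25 × 0.08 = 2
  Innovation 84.5 × 0.09 = 7.605
Sum = 59.73
Bonus: 59.73 + 0 = 59.73
59.73 is ≥ 57 and < 72 → Credit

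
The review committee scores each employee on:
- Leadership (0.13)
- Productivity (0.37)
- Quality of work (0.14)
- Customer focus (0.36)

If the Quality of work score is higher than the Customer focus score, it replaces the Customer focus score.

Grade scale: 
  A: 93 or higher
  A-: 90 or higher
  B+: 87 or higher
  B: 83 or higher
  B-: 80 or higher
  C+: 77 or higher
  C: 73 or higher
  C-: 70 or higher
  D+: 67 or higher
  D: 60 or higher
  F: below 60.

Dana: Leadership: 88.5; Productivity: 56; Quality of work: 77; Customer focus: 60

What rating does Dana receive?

C-

Quality of work (77) > Customer focus (60), so Customer focus counts as 77.
Weighted total:
  Leadership 88.5 × 0.13 = 11.505
  Productivity 56 × 0.37 = 20.72
  Quality of work 77 × 0.14 = 10.78
  Customer focus 77 × 0.36 = 27.72
Sum = 70.725
70.725 is ≥ 70 and < 73 → C-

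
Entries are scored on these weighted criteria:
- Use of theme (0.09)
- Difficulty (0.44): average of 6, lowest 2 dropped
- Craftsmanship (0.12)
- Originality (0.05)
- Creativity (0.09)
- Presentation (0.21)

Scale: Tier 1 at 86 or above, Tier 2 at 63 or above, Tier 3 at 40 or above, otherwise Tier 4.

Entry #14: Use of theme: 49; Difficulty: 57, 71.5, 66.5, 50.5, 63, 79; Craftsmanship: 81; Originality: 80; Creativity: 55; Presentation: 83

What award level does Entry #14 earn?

Difficulty: drop 50.5, 57 → average of remaining 4 = 280/4 = 70
Weighted total:
  Use of theme 49 × 0.09 = 4.41
  Difficulty 70 × 0.44 = 30.8
  Craftsmanship 81 × 0.12 = 9.72
  Originality 80 × 0.05 = 4
  Creativity 55 × 0.09 = 4.95
  Presentation 83 × 0.21 = 17.43
Sum = 71.31
71.31 is ≥ 63 and < 86 → Tier 2

Tier 2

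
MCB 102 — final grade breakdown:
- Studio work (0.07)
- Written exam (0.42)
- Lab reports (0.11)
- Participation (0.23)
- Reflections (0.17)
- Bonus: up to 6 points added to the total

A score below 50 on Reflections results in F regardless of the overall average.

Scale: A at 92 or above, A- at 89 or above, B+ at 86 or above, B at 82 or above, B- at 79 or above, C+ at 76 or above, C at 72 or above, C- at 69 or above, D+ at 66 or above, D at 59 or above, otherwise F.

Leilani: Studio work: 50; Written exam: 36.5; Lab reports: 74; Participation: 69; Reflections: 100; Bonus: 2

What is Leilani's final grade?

D

Reflections score 100 ≥ 50: minimum met.
Weighted total:
  Studio work 50 × 0.07 = 3.5
  Written exam 36.5 × 0.42 = 15.33
  Lab reports 74 × 0.11 = 8.14
  Participation 69 × 0.23 = 15.87
  Reflections 100 × 0.17 = 17
Sum = 59.84
Bonus: 59.84 + 2 = 61.84
61.84 is ≥ 59 and < 66 → D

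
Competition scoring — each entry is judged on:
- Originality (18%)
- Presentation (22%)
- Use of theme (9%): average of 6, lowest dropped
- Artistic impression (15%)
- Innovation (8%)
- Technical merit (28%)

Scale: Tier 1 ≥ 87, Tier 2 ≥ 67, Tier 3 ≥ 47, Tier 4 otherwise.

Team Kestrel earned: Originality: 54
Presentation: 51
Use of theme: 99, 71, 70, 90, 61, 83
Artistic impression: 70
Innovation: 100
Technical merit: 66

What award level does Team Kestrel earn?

Use of theme: drop 61 → average of remaining 5 = 413/5 = 82.6
Weighted total:
  Originality 54 × 0.18 = 9.72
  Presentation 51 × 0.22 = 11.22
  Use of theme 82.6 × 0.09 = 7.434
  Artistic impression 70 × 0.15 = 10.5
  Innovation 100 × 0.08 = 8
  Technical merit 66 × 0.28 = 18.48
Sum = 65.354
65.354 is ≥ 47 and < 67 → Tier 3

Tier 3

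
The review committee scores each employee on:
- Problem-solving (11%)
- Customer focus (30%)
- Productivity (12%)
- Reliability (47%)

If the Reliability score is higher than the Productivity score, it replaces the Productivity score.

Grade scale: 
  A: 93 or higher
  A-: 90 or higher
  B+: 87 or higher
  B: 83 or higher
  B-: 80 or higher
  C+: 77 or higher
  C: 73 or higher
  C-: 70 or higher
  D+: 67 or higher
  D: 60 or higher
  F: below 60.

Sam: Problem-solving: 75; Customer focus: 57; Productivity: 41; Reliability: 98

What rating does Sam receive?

B

Reliability (98) > Productivity (41), so Productivity counts as 98.
Weighted total:
  Problem-solving 75 × 0.11 = 8.25
  Customer focus 57 × 0.3 = 17.1
  Productivity 98 × 0.12 = 11.76
  Reliability 98 × 0.47 = 46.06
Sum = 83.17
83.17 is ≥ 83 and < 87 → B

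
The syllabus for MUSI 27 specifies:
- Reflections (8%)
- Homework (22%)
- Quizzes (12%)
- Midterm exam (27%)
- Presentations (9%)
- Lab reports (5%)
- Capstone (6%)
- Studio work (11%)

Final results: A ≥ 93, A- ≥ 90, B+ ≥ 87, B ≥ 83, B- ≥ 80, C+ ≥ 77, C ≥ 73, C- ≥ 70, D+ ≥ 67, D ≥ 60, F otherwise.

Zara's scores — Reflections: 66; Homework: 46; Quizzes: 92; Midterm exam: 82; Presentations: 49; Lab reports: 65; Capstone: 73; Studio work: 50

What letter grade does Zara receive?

Weighted total:
  Reflections 66 × 0.08 = 5.28
  Homework 46 × 0.22 = 10.12
  Quizzes 92 × 0.12 = 11.04
  Midterm exam 82 × 0.27 = 22.14
  Presentations 49 × 0.09 = 4.41
  Lab reports 65 × 0.05 = 3.25
  Capstone 73 × 0.06 = 4.38
  Studio work 50 × 0.11 = 5.5
Sum = 66.12
66.12 is ≥ 60 and < 67 → D

D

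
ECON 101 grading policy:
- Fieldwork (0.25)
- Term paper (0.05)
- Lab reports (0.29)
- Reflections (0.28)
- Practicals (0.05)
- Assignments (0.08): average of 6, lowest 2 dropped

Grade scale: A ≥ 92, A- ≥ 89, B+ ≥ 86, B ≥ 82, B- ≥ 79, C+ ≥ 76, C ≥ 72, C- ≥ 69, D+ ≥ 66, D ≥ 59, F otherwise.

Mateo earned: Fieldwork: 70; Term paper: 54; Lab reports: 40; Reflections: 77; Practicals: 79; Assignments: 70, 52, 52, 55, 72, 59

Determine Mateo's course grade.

Assignments: drop 52, 52 → average of remaining 4 = 256/4 = 64
Weighted total:
  Fieldwork 70 × 0.25 = 17.5
  Term paper 54 × 0.05 = 2.7
  Lab reports 40 × 0.29 = 11.6
  Reflections 77 × 0.28 = 21.56
  Practicals 79 × 0.05 = 3.95
  Assignments 64 × 0.08 = 5.12
Sum = 62.43
62.43 is ≥ 59 and < 66 → D

D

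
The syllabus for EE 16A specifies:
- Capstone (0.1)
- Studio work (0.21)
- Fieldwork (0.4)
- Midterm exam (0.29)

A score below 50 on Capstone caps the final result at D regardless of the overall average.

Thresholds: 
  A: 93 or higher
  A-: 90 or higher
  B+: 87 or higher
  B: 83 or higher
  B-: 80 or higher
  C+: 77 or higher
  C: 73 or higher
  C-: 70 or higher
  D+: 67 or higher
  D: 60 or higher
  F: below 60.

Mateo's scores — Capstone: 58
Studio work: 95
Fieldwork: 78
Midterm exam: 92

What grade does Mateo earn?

Capstone score 58 ≥ 50: minimum met.
Weighted total:
  Capstone 58 × 0.1 = 5.8
  Studio work 95 × 0.21 = 19.95
  Fieldwork 78 × 0.4 = 31.2
  Midterm exam 92 × 0.29 = 26.68
Sum = 83.63
83.63 is ≥ 83 and < 87 → B

B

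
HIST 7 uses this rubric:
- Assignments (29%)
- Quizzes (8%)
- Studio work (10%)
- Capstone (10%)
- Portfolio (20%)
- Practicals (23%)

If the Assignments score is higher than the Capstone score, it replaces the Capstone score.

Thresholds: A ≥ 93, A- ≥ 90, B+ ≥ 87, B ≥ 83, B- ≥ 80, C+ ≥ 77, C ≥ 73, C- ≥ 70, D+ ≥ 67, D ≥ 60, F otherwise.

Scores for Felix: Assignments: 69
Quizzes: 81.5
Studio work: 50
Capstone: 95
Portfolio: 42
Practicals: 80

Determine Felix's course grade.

Assignments (69) ≤ Capstone (95), so Capstone stays at 95.
Weighted total:
  Assignments 69 × 0.29 = 20.01
  Quizzes 81.5 × 0.08 = 6.52
  Studio work 50 × 0.1 = 5
  Capstone 95 × 0.1 = 9.5
  Portfolio 42 × 0.2 = 8.4
  Practicals 80 × 0.23 = 18.4
Sum = 67.83
67.83 is ≥ 67 and < 70 → D+

D+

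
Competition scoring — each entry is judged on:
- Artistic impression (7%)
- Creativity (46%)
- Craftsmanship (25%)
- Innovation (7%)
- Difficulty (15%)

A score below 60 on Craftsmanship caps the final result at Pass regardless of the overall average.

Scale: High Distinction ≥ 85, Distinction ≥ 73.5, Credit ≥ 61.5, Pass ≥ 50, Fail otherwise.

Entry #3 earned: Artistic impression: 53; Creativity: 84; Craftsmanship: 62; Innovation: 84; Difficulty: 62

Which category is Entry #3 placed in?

Craftsmanship score 62 ≥ 60: minimum met.
Weighted total:
  Artistic impression 53 × 0.07 = 3.71
  Creativity 84 × 0.46 = 38.64
  Craftsmanship 62 × 0.25 = 15.5
  Innovation 84 × 0.07 = 5.88
  Difficulty 62 × 0.15 = 9.3
Sum = 73.03
73.03 is ≥ 61.5 and < 73.5 → Credit

Credit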